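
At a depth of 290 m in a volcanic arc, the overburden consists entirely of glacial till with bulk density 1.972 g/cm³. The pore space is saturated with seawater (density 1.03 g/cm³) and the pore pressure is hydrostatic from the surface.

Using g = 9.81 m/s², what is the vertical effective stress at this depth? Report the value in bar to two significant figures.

Overburden (lithostatic) stress σ_v:
glacial till: 1972 kg/m³ × 9.81 m/s² × 290 m = 5.610×10^6 Pa = 5.610 MPa
Pore pressure P_p = 1030 kg/m³ × 9.81 m/s² × 290 m = 2.930×10^6 Pa = 2.930 MPa
Effective stress σ' = σ_v − P_p = 5.610 − 2.930 = 2.6799 MPa = 26.799 bar

27 bar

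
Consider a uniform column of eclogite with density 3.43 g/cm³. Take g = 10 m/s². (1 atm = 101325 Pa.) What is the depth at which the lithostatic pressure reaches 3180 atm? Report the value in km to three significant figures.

9.39 km

h = P/(ρg) = 3180 atm / (3430 kg/m³ × 10 m/s²) = 3.222×10^8 Pa / 34300 Pa/m = 9394.0 m
= 9.3940 km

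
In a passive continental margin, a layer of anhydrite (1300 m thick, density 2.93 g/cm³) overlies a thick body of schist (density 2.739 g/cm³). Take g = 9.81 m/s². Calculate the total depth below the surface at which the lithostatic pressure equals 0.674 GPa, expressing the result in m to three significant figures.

Pressure at base of upper layers: 2930×9.81×1300 = 3.737×10^7 Pa = 0.03737 GPa
Remaining pressure to be supplied by schist: 6.740×10^8 − 3.737×10^7 = 6.366×10^8 Pa
Additional depth in schist = 6.366×10^8 Pa / (2739 kg/m³ × 9.81 m/s²) = 23693 m
Total depth = 1300 m + 23693 m = 24993 m

25000 m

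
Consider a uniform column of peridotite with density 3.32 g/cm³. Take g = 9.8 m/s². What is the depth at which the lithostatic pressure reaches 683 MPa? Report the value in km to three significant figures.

h = P/(ρg) = 683 MPa / (3320 kg/m³ × 9.8 m/s²) = 6.830×10^8 Pa / 32536 Pa/m = 20992 m
= 20.992 km

21.0 km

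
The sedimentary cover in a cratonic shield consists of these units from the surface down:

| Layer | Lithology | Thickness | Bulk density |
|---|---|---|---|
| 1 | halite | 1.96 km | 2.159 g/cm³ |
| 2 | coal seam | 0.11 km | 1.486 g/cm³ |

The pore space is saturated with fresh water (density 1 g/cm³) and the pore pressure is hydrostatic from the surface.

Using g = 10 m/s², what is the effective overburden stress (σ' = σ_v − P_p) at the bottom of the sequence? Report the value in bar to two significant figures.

Overburden (lithostatic) stress σ_v:
halite: 2159 kg/m³ × 10 m/s² × 1960 m = 4.232×10^7 Pa = 42.32 MPa
coal seam: 1486 kg/m³ × 10 m/s² × 110 m = 1.635×10^6 Pa = 1.635 MPa
Total = 42.32 + 1.635 = 43.951 MPa
Pore pressure P_p = 1000 kg/m³ × 10 m/s² × 2070 m = 2.070×10^7 Pa = 20.70 MPa
Effective stress σ' = σ_v − P_p = 43.95 − 20.70 = 23.251 MPa = 232.51 bar

230 bar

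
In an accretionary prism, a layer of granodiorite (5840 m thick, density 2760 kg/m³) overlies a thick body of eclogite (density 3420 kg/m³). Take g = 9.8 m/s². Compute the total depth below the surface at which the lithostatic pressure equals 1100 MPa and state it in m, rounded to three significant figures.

Pressure at base of upper layers: 2760×9.8×5840 = 1.580×10^8 Pa = 158.0 MPa
Remaining pressure to be supplied by eclogite: 1.100×10^9 − 1.580×10^8 = 9.420×10^8 Pa
Additional depth in eclogite = 9.420×10^8 Pa / (3420 kg/m³ × 9.8 m/s²) = 28107 m
Total depth = 5840 m + 28107 m = 33947 m

33900 m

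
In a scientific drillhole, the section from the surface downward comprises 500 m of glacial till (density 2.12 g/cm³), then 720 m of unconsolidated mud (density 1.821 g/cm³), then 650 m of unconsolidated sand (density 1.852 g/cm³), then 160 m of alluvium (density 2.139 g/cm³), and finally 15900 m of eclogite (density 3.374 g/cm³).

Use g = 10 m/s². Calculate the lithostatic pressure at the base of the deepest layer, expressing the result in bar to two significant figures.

glacial till: 2120 kg/m³ × 10 m/s² × 500 m = 1.060×10^7 Pa = 106.0 bar
unconsolidated mud: 1821 kg/m³ × 10 m/s² × 720 m = 1.311×10^7 Pa = 131.1 bar
unconsolidated sand: 1852 kg/m³ × 10 m/s² × 650 m = 1.204×10^7 Pa = 120.4 bar
alluvium: 2139 kg/m³ × 10 m/s² × 160 m = 3.422×10^6 Pa = 34.22 bar
eclogite: 3374 kg/m³ × 10 m/s² × 15900 m = 5.365×10^8 Pa = 5365 bar
Total = 106.0 + 131.1 + 120.4 + 34.22 + 5365 = 5756.4 bar

5800 bar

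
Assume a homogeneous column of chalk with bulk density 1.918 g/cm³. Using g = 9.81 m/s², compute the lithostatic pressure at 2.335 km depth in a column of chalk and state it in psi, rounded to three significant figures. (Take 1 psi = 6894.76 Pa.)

chalk: 1918 kg/m³ × 9.81 m/s² × 2335 m = 4.393×10^7 Pa = 6372 psi

6370 psi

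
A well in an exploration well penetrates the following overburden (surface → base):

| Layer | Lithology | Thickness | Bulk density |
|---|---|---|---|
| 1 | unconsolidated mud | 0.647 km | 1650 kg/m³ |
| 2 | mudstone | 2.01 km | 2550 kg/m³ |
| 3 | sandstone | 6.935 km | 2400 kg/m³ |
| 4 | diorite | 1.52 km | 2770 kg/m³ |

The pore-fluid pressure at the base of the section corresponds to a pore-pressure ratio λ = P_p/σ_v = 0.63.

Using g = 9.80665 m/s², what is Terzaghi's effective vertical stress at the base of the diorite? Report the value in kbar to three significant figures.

0.981 kbar

Overburden (lithostatic) stress σ_v:
unconsolidated mud: 1650 kg/m³ × 9.80665 m/s² × 647 m = 1.047×10^7 Pa = 10.47 MPa
mudstone: 2550 kg/m³ × 9.80665 m/s² × 2010 m = 5.026×10^7 Pa = 50.26 MPa
sandstone: 2400 kg/m³ × 9.80665 m/s² × 6935 m = 1.632×10^8 Pa = 163.2 MPa
diorite: 2770 kg/m³ × 9.80665 m/s² × 1520 m = 4.129×10^7 Pa = 41.29 MPa
Total = 10.47 + 50.26 + 163.2 + 41.29 = 265.24 MPa
Pore pressure P_p = λ·σ_v = 0.63 × 265.2 MPa = 167.1 MPa
Effective stress σ' = σ_v − P_p = 265.2 − 167.1 = 98.141 MPa = 0.98141 kbar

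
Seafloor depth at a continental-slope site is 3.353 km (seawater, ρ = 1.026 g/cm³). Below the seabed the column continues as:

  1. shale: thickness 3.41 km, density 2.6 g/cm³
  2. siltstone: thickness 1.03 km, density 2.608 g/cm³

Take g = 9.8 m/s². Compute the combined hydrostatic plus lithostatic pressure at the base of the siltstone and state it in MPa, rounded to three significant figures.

147 MPa

seawater: 1026 kg/m³ × 9.8 m/s² × 3353 m = 3.371×10^7 Pa = 33.71 MPa
shale: 2600 kg/m³ × 9.8 m/s² × 3410 m = 8.689×10^7 Pa = 86.89 MPa
siltstone: 2608 kg/m³ × 9.8 m/s² × 1030 m = 2.633×10^7 Pa = 26.33 MPa
Total = 33.71 + 86.89 + 26.33 = 146.93 MPa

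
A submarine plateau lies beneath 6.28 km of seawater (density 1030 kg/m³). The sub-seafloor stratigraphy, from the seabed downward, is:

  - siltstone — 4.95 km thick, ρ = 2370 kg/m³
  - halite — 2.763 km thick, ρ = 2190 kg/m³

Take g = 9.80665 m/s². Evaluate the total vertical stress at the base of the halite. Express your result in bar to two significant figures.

seawater: 1030 kg/m³ × 9.80665 m/s² × 6280 m = 6.343×10^7 Pa = 634.3 bar
siltstone: 2370 kg/m³ × 9.80665 m/s² × 4950 m = 1.150×10^8 Pa = 1150 bar
halite: 2190 kg/m³ × 9.80665 m/s² × 2763 m = 5.934×10^7 Pa = 593.4 bar
Total = 634.3 + 1150 + 593.4 = 2378.2 bar

2400 bar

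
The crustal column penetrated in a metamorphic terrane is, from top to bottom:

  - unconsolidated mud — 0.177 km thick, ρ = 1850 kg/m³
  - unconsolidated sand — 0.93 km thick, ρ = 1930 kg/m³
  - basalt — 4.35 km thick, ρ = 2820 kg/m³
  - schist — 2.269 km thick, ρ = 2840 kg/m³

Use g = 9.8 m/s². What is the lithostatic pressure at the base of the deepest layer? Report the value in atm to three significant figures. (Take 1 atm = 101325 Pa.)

unconsolidated mud: 1850 kg/m³ × 9.8 m/s² × 177 m = 3.209×10^6 Pa = 31.67 atm
unconsolidated sand: 1930 kg/m³ × 9.8 m/s² × 930 m = 1.759×10^7 Pa = 173.6 atm
basalt: 2820 kg/m³ × 9.8 m/s² × 4350 m = 1.202×10^8 Pa = 1186 atm
schist: 2840 kg/m³ × 9.8 m/s² × 2269 m = 6.315×10^7 Pa = 623.3 atm
Total = 31.67 + 173.6 + 1186 + 623.3 = 2015.0 atm

2010 atm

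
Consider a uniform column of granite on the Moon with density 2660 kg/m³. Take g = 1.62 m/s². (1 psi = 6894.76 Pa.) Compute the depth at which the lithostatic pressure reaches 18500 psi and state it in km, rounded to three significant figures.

29.6 km

h = P/(ρg) = 18500 psi / (2660 kg/m³ × 1.62 m/s²) = 1.276×10^8 Pa / 4309.2 Pa/m = 29600 m
= 29.600 km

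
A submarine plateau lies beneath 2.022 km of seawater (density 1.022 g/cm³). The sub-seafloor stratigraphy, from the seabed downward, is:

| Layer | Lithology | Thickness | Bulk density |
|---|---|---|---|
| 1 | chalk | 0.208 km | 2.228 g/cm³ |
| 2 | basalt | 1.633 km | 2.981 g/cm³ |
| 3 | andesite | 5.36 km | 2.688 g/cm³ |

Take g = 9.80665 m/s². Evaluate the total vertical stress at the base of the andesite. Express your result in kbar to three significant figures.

2.14 kbar

seawater: 1022 kg/m³ × 9.80665 m/s² × 2022 m = 2.027×10^7 Pa = 0.2027 kbar
chalk: 2228 kg/m³ × 9.80665 m/s² × 208 m = 4.545×10^6 Pa = 0.04545 kbar
basalt: 2981 kg/m³ × 9.80665 m/s² × 1633 m = 4.774×10^7 Pa = 0.4774 kbar
andesite: 2688 kg/m³ × 9.80665 m/s² × 5360 m = 1.413×10^8 Pa = 1.413 kbar
Total = 0.2027 + 0.04545 + 0.4774 + 1.413 = 2.1384 kbar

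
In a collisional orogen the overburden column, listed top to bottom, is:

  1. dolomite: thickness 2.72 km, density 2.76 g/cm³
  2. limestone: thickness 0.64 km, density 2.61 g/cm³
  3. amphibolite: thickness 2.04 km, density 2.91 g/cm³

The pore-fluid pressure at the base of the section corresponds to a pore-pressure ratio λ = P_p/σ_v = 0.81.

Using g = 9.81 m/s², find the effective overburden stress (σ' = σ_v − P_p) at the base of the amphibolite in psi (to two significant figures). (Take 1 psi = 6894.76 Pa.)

Overburden (lithostatic) stress σ_v:
dolomite: 2760 kg/m³ × 9.81 m/s² × 2720 m = 7.365×10^7 Pa = 73.65 MPa
limestone: 2610 kg/m³ × 9.81 m/s² × 640 m = 1.639×10^7 Pa = 16.39 MPa
amphibolite: 2910 kg/m³ × 9.81 m/s² × 2040 m = 5.824×10^7 Pa = 58.24 MPa
Total = 73.65 + 16.39 + 58.24 = 148.27 MPa
Pore pressure P_p = λ·σ_v = 0.81 × 148.3 MPa = 120.1 MPa
Effective stress σ' = σ_v − P_p = 148.3 − 120.1 = 28.171 MPa = 4085.9 psi

4100 psi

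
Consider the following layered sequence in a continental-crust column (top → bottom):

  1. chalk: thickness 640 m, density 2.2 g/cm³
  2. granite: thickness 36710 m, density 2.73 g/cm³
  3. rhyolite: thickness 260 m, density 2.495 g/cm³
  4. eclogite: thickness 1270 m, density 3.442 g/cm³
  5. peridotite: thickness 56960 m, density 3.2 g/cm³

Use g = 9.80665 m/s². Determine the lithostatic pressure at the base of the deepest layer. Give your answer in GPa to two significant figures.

chalk: 2200 kg/m³ × 9.80665 m/s² × 640 m = 1.381×10^7 Pa = 0.01381 GPa
granite: 2730 kg/m³ × 9.80665 m/s² × 36710 m = 9.828×10^8 Pa = 0.9828 GPa
rhyolite: 2495 kg/m³ × 9.80665 m/s² × 260 m = 6.362×10^6 Pa = 6.362×10^-3 GPa
eclogite: 3442 kg/m³ × 9.80665 m/s² × 1270 m = 4.287×10^7 Pa = 0.04287 GPa
peridotite: 3200 kg/m³ × 9.80665 m/s² × 56960 m = 1.787×10^9 Pa = 1.787 GPa
Total = 0.01381 + 0.9828 + 6.362×10^-3 + 0.04287 + 1.787 = 2.8333 GPa

2.8 GPa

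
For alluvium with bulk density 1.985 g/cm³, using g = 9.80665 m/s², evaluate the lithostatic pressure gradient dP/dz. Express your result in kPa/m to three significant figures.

19.5 kPa/m

dP/dz = ρg = 1985 kg/m³ × 9.80665 m/s² = 19466 Pa/m
= 19466 Pa/m × (1 kPa/m / 1000.0 Pa/m) = 19.466 kPa/m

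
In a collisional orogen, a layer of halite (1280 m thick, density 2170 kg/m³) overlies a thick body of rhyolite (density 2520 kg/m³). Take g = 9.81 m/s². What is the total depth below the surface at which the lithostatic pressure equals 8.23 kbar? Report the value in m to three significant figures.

Pressure at base of upper layers: 2170×9.81×1280 = 2.725×10^7 Pa = 0.2725 kbar
Remaining pressure to be supplied by rhyolite: 8.230×10^8 − 2.725×10^7 = 7.958×10^8 Pa
Additional depth in rhyolite = 7.958×10^8 Pa / (2520 kg/m³ × 9.81 m/s²) = 32189 m
Total depth = 1280 m + 32189 m = 33469 m

33500 m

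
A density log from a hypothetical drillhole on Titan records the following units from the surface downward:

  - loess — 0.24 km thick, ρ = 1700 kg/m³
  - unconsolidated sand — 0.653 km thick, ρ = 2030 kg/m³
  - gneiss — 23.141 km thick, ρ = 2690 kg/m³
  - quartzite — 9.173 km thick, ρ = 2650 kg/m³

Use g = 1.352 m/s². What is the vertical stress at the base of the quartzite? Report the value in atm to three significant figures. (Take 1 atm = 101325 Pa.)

loess: 1700 kg/m³ × 1.352 m/s² × 240 m = 5.516×10^5 Pa = 5.444 atm
unconsolidated sand: 2030 kg/m³ × 1.352 m/s² × 653 m = 1.792×10^6 Pa = 17.69 atm
gneiss: 2690 kg/m³ × 1.352 m/s² × 23141 m = 8.416×10^7 Pa = 830.6 atm
quartzite: 2650 kg/m³ × 1.352 m/s² × 9173 m = 3.287×10^7 Pa = 324.4 atm
Total = 5.444 + 17.69 + 830.6 + 324.4 = 1178.1 atm

1180 atm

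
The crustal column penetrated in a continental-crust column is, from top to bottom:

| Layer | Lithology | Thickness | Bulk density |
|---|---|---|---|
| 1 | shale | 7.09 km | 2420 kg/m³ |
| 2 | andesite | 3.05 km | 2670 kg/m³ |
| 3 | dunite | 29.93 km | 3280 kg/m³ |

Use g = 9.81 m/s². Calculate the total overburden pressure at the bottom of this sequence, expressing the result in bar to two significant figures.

12000 bar

shale: 2420 kg/m³ × 9.81 m/s² × 7090 m = 1.683×10^8 Pa = 1683 bar
andesite: 2670 kg/m³ × 9.81 m/s² × 3050 m = 7.989×10^7 Pa = 798.9 bar
dunite: 3280 kg/m³ × 9.81 m/s² × 29930 m = 9.631×10^8 Pa = 9631 bar
Total = 1683 + 798.9 + 9631 = 12113 bar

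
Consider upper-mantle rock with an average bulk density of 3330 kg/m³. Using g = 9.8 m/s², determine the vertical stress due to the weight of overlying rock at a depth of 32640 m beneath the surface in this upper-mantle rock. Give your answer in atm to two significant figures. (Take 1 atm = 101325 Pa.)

11000 atm

upper-mantle rock: 3330 kg/m³ × 9.8 m/s² × 32640 m = 1.065×10^9 Pa = 10512 atm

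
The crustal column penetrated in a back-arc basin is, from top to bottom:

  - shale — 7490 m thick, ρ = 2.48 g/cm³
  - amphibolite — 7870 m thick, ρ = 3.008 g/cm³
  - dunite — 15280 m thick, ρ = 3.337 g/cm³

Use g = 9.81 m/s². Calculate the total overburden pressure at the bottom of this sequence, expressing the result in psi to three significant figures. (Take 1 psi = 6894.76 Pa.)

shale: 2480 kg/m³ × 9.81 m/s² × 7490 m = 1.822×10^8 Pa = 26429 psi
amphibolite: 3008 kg/m³ × 9.81 m/s² × 7870 m = 2.322×10^8 Pa = 33682 psi
dunite: 3337 kg/m³ × 9.81 m/s² × 15280 m = 5.002×10^8 Pa = 72549 psi
Total = 26429 + 33682 + 72549 = 1.3266×10^5 psi

133000 psi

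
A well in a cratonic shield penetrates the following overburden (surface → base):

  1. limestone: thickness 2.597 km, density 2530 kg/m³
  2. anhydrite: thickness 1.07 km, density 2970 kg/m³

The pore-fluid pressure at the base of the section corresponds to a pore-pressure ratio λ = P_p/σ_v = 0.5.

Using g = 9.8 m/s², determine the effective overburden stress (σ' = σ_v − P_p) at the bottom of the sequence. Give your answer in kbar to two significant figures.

0.48 kbar

Overburden (lithostatic) stress σ_v:
limestone: 2530 kg/m³ × 9.8 m/s² × 2597 m = 6.439×10^7 Pa = 64.39 MPa
anhydrite: 2970 kg/m³ × 9.8 m/s² × 1070 m = 3.114×10^7 Pa = 31.14 MPa
Total = 64.39 + 31.14 = 95.533 MPa
Pore pressure P_p = λ·σ_v = 0.5 × 95.53 MPa = 47.77 MPa
Effective stress σ' = σ_v − P_p = 95.53 − 47.77 = 47.767 MPa = 0.47767 kbar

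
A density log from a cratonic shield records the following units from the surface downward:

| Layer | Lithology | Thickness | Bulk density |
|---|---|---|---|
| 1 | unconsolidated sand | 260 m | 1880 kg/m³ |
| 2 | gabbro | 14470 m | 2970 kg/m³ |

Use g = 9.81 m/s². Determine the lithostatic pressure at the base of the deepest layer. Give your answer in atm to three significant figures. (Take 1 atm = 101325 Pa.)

4210 atm

unconsolidated sand: 1880 kg/m³ × 9.81 m/s² × 260 m = 4.795×10^6 Pa = 47.32 atm
gabbro: 2970 kg/m³ × 9.81 m/s² × 14470 m = 4.216×10^8 Pa = 4161 atm
Total = 47.32 + 4161 = 4208.1 atm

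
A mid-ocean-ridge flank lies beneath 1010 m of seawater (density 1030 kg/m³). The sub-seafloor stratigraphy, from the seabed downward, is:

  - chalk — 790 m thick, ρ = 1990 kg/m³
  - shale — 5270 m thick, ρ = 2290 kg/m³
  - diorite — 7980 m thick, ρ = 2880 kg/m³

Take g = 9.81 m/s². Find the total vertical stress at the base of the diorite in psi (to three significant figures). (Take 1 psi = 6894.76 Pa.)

seawater: 1030 kg/m³ × 9.81 m/s² × 1010 m = 1.021×10^7 Pa = 1480 psi
chalk: 1990 kg/m³ × 9.81 m/s² × 790 m = 1.542×10^7 Pa = 2237 psi
shale: 2290 kg/m³ × 9.81 m/s² × 5270 m = 1.184×10^8 Pa = 17171 psi
diorite: 2880 kg/m³ × 9.81 m/s² × 7980 m = 2.255×10^8 Pa = 32700 psi
Total = 1480 + 2237 + 17171 + 32700 = 53588 psi

53600 psi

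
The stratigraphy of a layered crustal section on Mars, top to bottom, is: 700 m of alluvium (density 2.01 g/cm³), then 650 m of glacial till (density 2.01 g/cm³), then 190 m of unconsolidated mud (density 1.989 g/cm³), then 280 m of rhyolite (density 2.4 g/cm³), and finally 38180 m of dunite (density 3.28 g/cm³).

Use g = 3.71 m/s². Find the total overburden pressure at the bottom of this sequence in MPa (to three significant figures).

479 MPa

alluvium: 2010 kg/m³ × 3.71 m/s² × 700 m = 5.220×10^6 Pa = 5.220 MPa
glacial till: 2010 kg/m³ × 3.71 m/s² × 650 m = 4.847×10^6 Pa = 4.847 MPa
unconsolidated mud: 1989 kg/m³ × 3.71 m/s² × 190 m = 1.402×10^6 Pa = 1.402 MPa
rhyolite: 2400 kg/m³ × 3.71 m/s² × 280 m = 2.493×10^6 Pa = 2.493 MPa
dunite: 3280 kg/m³ × 3.71 m/s² × 38180 m = 4.646×10^8 Pa = 464.6 MPa
Total = 5.220 + 4.847 + 1.402 + 2.493 + 464.6 = 478.57 MPa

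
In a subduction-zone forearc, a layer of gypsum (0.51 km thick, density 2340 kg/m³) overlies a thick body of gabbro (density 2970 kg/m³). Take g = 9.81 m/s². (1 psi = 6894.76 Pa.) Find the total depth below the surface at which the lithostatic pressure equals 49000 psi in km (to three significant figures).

Pressure at base of upper layers: 2340×9.81×510 = 1.171×10^7 Pa = 1698 psi
Remaining pressure to be supplied by gabbro: 3.378×10^8 − 1.171×10^7 = 3.261×10^8 Pa
Additional depth in gabbro = 3.261×10^8 Pa / (2970 kg/m³ × 9.81 m/s²) = 11194 m
Total depth = 510 m + 11194 m = 11704 m
= 11.704 km

11.7 km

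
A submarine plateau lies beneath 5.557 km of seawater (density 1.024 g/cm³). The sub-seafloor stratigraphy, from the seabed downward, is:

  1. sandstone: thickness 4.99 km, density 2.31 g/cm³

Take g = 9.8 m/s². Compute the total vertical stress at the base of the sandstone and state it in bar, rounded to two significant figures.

seawater: 1024 kg/m³ × 9.8 m/s² × 5557 m = 5.577×10^7 Pa = 557.7 bar
sandstone: 2310 kg/m³ × 9.8 m/s² × 4990 m = 1.130×10^8 Pa = 1130 bar
Total = 557.7 + 1130 = 1687.3 bar

1700 bar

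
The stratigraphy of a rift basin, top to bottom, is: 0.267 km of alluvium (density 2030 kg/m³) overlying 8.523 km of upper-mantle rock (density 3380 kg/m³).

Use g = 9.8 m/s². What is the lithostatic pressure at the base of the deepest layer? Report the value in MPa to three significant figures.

alluvium: 2030 kg/m³ × 9.8 m/s² × 267 m = 5.312×10^6 Pa = 5.312 MPa
upper-mantle rock: 3380 kg/m³ × 9.8 m/s² × 8523 m = 2.823×10^8 Pa = 282.3 MPa
Total = 5.312 + 282.3 = 287.63 MPa

288 MPa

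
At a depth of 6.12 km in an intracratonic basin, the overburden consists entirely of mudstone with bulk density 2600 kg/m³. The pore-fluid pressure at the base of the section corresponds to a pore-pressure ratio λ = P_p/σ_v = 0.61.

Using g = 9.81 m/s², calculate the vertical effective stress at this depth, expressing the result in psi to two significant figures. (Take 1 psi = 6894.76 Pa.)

Overburden (lithostatic) stress σ_v:
mudstone: 2600 kg/m³ × 9.81 m/s² × 6120 m = 1.561×10^8 Pa = 156.1 MPa
Pore pressure P_p = λ·σ_v = 0.61 × 156.1 MPa = 95.22 MPa
Effective stress σ' = σ_v − P_p = 156.1 − 95.22 = 60.878 MPa = 8829.6 psi

8800 psi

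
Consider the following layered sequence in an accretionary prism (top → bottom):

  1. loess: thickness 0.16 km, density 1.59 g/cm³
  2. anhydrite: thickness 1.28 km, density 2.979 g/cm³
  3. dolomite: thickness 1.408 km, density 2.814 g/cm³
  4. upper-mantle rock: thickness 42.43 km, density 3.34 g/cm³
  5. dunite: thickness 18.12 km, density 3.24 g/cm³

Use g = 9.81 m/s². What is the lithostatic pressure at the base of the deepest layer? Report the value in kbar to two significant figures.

loess: 1590 kg/m³ × 9.81 m/s² × 160 m = 2.496×10^6 Pa = 0.02496 kbar
anhydrite: 2979 kg/m³ × 9.81 m/s² × 1280 m = 3.741×10^7 Pa = 0.3741 kbar
dolomite: 2814 kg/m³ × 9.81 m/s² × 1408 m = 3.887×10^7 Pa = 0.3887 kbar
upper-mantle rock: 3340 kg/m³ × 9.81 m/s² × 42430 m = 1.390×10^9 Pa = 13.90 kbar
dunite: 3240 kg/m³ × 9.81 m/s² × 18120 m = 5.759×10^8 Pa = 5.759 kbar
Total = 0.02496 + 0.3741 + 0.3887 + 13.90 + 5.759 = 20.449 kbar

20 kbar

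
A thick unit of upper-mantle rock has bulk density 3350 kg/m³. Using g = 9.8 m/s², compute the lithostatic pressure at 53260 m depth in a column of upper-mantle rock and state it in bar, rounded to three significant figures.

upper-mantle rock: 3350 kg/m³ × 9.8 m/s² × 53260 m = 1.749×10^9 Pa = 17485 bar

17500 bar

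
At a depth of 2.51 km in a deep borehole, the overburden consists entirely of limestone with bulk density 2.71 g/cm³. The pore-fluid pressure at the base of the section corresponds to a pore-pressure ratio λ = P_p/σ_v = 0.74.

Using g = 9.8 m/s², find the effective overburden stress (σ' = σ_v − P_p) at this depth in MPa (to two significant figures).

Overburden (lithostatic) stress σ_v:
limestone: 2710 kg/m³ × 9.8 m/s² × 2510 m = 6.666×10^7 Pa = 66.66 MPa
Pore pressure P_p = λ·σ_v = 0.74 × 66.66 MPa = 49.33 MPa
Effective stress σ' = σ_v − P_p = 66.66 − 49.33 = 17.332 MPa

17 MPa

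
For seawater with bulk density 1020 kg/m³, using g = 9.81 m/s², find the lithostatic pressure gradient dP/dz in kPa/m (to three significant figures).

10.0 kPa/m

dP/dz = ρg = 1020 kg/m³ × 9.81 m/s² = 10006 Pa/m
= 10006 Pa/m × (1 kPa/m / 1000.0 Pa/m) = 10.006 kPa/m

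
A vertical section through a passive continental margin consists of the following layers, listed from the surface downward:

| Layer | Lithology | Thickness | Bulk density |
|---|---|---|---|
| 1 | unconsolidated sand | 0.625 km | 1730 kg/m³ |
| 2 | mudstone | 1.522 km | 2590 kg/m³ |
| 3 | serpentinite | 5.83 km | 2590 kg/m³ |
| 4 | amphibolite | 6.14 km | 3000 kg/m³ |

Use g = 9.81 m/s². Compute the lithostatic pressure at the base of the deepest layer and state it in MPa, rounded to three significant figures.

378 MPa

unconsolidated sand: 1730 kg/m³ × 9.81 m/s² × 625 m = 1.061×10^7 Pa = 10.61 MPa
mudstone: 2590 kg/m³ × 9.81 m/s² × 1522 m = 3.867×10^7 Pa = 38.67 MPa
serpentinite: 2590 kg/m³ × 9.81 m/s² × 5830 m = 1.481×10^8 Pa = 148.1 MPa
amphibolite: 3000 kg/m³ × 9.81 m/s² × 6140 m = 1.807×10^8 Pa = 180.7 MPa
Total = 10.61 + 38.67 + 148.1 + 180.7 = 378.11 MPa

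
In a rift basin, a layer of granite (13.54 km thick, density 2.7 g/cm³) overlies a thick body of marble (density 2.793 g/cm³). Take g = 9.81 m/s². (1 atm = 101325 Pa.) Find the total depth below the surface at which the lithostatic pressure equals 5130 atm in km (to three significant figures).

19.4 km

Pressure at base of upper layers: 2700×9.81×13540 = 3.586×10^8 Pa = 3539 atm
Remaining pressure to be supplied by marble: 5.198×10^8 − 3.586×10^8 = 1.612×10^8 Pa
Additional depth in marble = 1.612×10^8 Pa / (2793 kg/m³ × 9.81 m/s²) = 5882.0 m
Total depth = 13540 m + 5882.0 m = 19422 m
= 19.422 km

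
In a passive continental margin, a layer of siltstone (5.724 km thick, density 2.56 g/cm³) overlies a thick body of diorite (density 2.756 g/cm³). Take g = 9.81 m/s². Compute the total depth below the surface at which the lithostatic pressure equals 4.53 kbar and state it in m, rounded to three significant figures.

Pressure at base of upper layers: 2560×9.81×5724 = 1.438×10^8 Pa = 1.438 kbar
Remaining pressure to be supplied by diorite: 4.530×10^8 − 1.438×10^8 = 3.092×10^8 Pa
Additional depth in diorite = 3.092×10^8 Pa / (2756 kg/m³ × 9.81 m/s²) = 11438 m
Total depth = 5724 m + 11438 m = 17162 m

17200 m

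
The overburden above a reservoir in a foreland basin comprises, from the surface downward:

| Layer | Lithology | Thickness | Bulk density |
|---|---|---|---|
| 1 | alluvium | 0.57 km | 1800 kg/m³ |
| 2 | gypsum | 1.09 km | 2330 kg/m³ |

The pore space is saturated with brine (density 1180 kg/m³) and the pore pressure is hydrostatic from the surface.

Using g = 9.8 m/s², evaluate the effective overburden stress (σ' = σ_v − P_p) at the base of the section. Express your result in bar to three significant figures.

157 bar

Overburden (lithostatic) stress σ_v:
alluvium: 1800 kg/m³ × 9.8 m/s² × 570 m = 1.005×10^7 Pa = 10.05 MPa
gypsum: 2330 kg/m³ × 9.8 m/s² × 1090 m = 2.489×10^7 Pa = 24.89 MPa
Total = 10.05 + 24.89 = 34.944 MPa
Pore pressure P_p = 1180 kg/m³ × 9.8 m/s² × 1660 m = 1.920×10^7 Pa = 19.20 MPa
Effective stress σ' = σ_v − P_p = 34.94 − 19.20 = 15.748 MPa = 157.48 bar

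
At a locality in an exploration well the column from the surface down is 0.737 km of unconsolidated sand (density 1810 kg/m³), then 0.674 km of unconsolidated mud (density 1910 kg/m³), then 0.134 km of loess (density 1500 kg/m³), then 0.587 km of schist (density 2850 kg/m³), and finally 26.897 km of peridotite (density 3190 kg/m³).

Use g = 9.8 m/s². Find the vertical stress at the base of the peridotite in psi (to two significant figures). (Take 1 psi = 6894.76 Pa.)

130000 psi

unconsolidated sand: 1810 kg/m³ × 9.8 m/s² × 737 m = 1.307×10^7 Pa = 1896 psi
unconsolidated mud: 1910 kg/m³ × 9.8 m/s² × 674 m = 1.262×10^7 Pa = 1830 psi
loess: 1500 kg/m³ × 9.8 m/s² × 134 m = 1.970×10^6 Pa = 285.7 psi
schist: 2850 kg/m³ × 9.8 m/s² × 587 m = 1.639×10^7 Pa = 2378 psi
peridotite: 3190 kg/m³ × 9.8 m/s² × 26897 m = 8.409×10^8 Pa = 1.220×10^5 psi
Total = 1896 + 1830 + 285.7 + 2378 + 1.220×10^5 = 1.2834×10^5 psi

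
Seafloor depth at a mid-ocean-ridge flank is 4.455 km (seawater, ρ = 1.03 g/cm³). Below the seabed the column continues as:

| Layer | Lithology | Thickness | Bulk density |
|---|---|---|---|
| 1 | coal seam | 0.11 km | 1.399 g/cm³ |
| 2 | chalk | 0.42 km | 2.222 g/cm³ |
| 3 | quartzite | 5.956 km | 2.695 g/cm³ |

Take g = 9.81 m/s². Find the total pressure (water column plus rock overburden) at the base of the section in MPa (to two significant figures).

seawater: 1030 kg/m³ × 9.81 m/s² × 4455 m = 4.501×10^7 Pa = 45.01 MPa
coal seam: 1399 kg/m³ × 9.81 m/s² × 110 m = 1.510×10^6 Pa = 1.510 MPa
chalk: 2222 kg/m³ × 9.81 m/s² × 420 m = 9.155×10^6 Pa = 9.155 MPa
quartzite: 2695 kg/m³ × 9.81 m/s² × 5956 m = 1.575×10^8 Pa = 157.5 MPa
Total = 45.01 + 1.510 + 9.155 + 157.5 = 213.14 MPa

210 MPa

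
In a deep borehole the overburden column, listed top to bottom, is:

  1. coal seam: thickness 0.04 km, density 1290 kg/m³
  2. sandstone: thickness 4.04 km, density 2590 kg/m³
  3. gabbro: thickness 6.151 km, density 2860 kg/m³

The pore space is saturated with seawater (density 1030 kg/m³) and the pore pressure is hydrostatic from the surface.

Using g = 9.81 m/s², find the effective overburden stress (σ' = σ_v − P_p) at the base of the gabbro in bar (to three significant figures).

1720 bar

Overburden (lithostatic) stress σ_v:
coal seam: 1290 kg/m³ × 9.81 m/s² × 40 m = 5.062×10^5 Pa = 0.5062 MPa
sandstone: 2590 kg/m³ × 9.81 m/s² × 4040 m = 1.026×10^8 Pa = 102.6 MPa
gabbro: 2860 kg/m³ × 9.81 m/s² × 6151 m = 1.726×10^8 Pa = 172.6 MPa
Total = 0.5062 + 102.6 + 172.6 = 275.73 MPa
Pore pressure P_p = 1030 kg/m³ × 9.81 m/s² × 10231 m = 1.034×10^8 Pa = 103.4 MPa
Effective stress σ' = σ_v − P_p = 275.7 − 103.4 = 172.35 MPa = 1723.5 bar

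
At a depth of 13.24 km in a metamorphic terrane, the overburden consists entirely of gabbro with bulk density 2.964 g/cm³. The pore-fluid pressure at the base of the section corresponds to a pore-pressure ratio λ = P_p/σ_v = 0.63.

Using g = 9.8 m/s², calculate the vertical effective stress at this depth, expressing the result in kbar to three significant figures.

1.42 kbar

Overburden (lithostatic) stress σ_v:
gabbro: 2964 kg/m³ × 9.8 m/s² × 13240 m = 3.846×10^8 Pa = 384.6 MPa
Pore pressure P_p = λ·σ_v = 0.63 × 384.6 MPa = 242.3 MPa
Effective stress σ' = σ_v − P_p = 384.6 − 242.3 = 142.30 MPa = 1.4230 kbar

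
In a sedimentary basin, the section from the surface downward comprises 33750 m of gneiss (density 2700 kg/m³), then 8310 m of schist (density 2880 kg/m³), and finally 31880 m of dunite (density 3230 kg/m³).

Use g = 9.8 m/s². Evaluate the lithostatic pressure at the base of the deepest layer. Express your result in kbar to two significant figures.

gneiss: 2700 kg/m³ × 9.8 m/s² × 33750 m = 8.930×10^8 Pa = 8.930 kbar
schist: 2880 kg/m³ × 9.8 m/s² × 8310 m = 2.345×10^8 Pa = 2.345 kbar
dunite: 3230 kg/m³ × 9.8 m/s² × 31880 m = 1.009×10^9 Pa = 10.09 kbar
Total = 8.930 + 2.345 + 10.09 = 21.367 kbar

21 kbar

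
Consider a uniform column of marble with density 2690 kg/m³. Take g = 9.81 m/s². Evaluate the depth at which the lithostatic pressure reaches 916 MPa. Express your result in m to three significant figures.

34700 m

h = P/(ρg) = 916 MPa / (2690 kg/m³ × 9.81 m/s²) = 9.160×10^8 Pa / 26389 Pa/m = 34712 m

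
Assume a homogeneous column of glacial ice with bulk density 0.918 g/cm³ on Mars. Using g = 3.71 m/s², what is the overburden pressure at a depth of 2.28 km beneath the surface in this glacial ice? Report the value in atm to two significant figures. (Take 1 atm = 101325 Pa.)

77 atm

glacial ice: 918 kg/m³ × 3.71 m/s² × 2280 m = 7.765×10^6 Pa = 76.64 atm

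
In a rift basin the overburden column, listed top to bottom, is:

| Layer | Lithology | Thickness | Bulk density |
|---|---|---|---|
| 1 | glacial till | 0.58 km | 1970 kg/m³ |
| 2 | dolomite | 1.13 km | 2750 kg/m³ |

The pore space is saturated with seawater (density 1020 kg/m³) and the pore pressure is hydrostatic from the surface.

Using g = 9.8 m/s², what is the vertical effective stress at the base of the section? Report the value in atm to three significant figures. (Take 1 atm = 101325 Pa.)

242 atm

Overburden (lithostatic) stress σ_v:
glacial till: 1970 kg/m³ × 9.8 m/s² × 580 m = 1.120×10^7 Pa = 11.20 MPa
dolomite: 2750 kg/m³ × 9.8 m/s² × 1130 m = 3.045×10^7 Pa = 30.45 MPa
Total = 11.20 + 30.45 = 41.651 MPa
Pore pressure P_p = 1020 kg/m³ × 9.8 m/s² × 1710 m = 1.709×10^7 Pa = 17.09 MPa
Effective stress σ' = σ_v − P_p = 41.65 − 17.09 = 24.558 MPa = 242.37 atm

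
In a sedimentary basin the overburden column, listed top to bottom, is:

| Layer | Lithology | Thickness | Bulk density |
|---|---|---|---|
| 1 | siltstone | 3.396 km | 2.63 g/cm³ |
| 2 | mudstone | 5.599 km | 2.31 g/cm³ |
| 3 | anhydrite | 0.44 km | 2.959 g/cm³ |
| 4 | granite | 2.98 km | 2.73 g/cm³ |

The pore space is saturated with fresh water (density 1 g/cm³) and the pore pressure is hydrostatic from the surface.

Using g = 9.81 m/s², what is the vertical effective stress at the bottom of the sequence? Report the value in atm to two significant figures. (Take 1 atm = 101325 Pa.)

1800 atm

Overburden (lithostatic) stress σ_v:
siltstone: 2630 kg/m³ × 9.81 m/s² × 3396 m = 8.762×10^7 Pa = 87.62 MPa
mudstone: 2310 kg/m³ × 9.81 m/s² × 5599 m = 1.269×10^8 Pa = 126.9 MPa
anhydrite: 2959 kg/m³ × 9.81 m/s² × 440 m = 1.277×10^7 Pa = 12.77 MPa
granite: 2730 kg/m³ × 9.81 m/s² × 2980 m = 7.981×10^7 Pa = 79.81 MPa
Total = 87.62 + 126.9 + 12.77 + 79.81 = 307.08 MPa
Pore pressure P_p = 1000 kg/m³ × 9.81 m/s² × 12415 m = 1.218×10^8 Pa = 121.8 MPa
Effective stress σ' = σ_v − P_p = 307.1 − 121.8 = 185.29 MPa = 1828.6 atm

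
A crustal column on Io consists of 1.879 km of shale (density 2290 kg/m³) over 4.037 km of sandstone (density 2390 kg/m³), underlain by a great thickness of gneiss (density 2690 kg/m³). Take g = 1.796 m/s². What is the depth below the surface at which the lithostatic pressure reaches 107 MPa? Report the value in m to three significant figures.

Pressure at base of upper layers: 2290×1.796×1879 + 2390×1.796×4037 = 2.506×10^7 Pa = 25.06 MPa
Remaining pressure to be supplied by gneiss: 1.070×10^8 − 2.506×10^7 = 8.194×10^7 Pa
Additional depth in gneiss = 8.194×10^7 Pa / (2690 kg/m³ × 1.796 m/s²) = 16961 m
Total depth = 5916 m + 16961 m = 22877 m

22900 m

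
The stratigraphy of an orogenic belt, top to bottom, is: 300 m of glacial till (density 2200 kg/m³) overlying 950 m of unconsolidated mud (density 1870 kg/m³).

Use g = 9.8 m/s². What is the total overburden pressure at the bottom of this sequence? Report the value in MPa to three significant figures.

23.9 MPa

glacial till: 2200 kg/m³ × 9.8 m/s² × 300 m = 6.468×10^6 Pa = 6.468 MPa
unconsolidated mud: 1870 kg/m³ × 9.8 m/s² × 950 m = 1.741×10^7 Pa = 17.41 MPa
Total = 6.468 + 17.41 = 23.878 MPa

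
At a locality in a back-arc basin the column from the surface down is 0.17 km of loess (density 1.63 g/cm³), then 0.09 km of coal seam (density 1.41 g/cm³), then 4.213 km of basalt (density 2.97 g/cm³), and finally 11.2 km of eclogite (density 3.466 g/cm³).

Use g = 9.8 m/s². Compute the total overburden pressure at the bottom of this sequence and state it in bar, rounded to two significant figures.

5100 bar

loess: 1630 kg/m³ × 9.8 m/s² × 170 m = 2.716×10^6 Pa = 27.16 bar
coal seam: 1410 kg/m³ × 9.8 m/s² × 90 m = 1.244×10^6 Pa = 12.44 bar
basalt: 2970 kg/m³ × 9.8 m/s² × 4213 m = 1.226×10^8 Pa = 1226 bar
eclogite: 3466 kg/m³ × 9.8 m/s² × 11200 m = 3.804×10^8 Pa = 3804 bar
Total = 27.16 + 12.44 + 1226 + 3804 = 5070.1 bar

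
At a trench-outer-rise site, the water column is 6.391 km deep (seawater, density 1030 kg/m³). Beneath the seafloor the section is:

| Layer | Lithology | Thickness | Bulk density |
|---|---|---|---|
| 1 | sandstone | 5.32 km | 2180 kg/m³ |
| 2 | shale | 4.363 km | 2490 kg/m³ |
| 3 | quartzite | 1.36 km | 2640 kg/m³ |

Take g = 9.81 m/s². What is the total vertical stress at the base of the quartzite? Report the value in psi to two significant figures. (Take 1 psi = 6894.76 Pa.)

seawater: 1030 kg/m³ × 9.81 m/s² × 6391 m = 6.458×10^7 Pa = 9366 psi
sandstone: 2180 kg/m³ × 9.81 m/s² × 5320 m = 1.138×10^8 Pa = 16501 psi
shale: 2490 kg/m³ × 9.81 m/s² × 4363 m = 1.066×10^8 Pa = 15457 psi
quartzite: 2640 kg/m³ × 9.81 m/s² × 1360 m = 3.522×10^7 Pa = 5108 psi
Total = 9366 + 16501 + 15457 + 5108 = 46433 psi

46000 psi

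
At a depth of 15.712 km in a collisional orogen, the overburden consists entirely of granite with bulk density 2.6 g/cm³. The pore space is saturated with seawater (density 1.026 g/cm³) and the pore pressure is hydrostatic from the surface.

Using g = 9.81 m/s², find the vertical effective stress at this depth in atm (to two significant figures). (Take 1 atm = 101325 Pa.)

Overburden (lithostatic) stress σ_v:
granite: 2600 kg/m³ × 9.81 m/s² × 15712 m = 4.008×10^8 Pa = 400.8 MPa
Pore pressure P_p = 1026 kg/m³ × 9.81 m/s² × 15712 m = 1.581×10^8 Pa = 158.1 MPa
Effective stress σ' = σ_v − P_p = 400.8 − 158.1 = 242.61 MPa = 2394.4 atm

2400 atm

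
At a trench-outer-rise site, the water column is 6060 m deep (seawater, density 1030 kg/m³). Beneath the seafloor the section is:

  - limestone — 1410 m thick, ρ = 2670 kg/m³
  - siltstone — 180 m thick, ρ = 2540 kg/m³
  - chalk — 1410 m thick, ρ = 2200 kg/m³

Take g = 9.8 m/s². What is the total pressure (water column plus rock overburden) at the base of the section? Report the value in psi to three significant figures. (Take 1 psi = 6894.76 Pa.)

19300 psi

seawater: 1030 kg/m³ × 9.8 m/s² × 6060 m = 6.117×10^7 Pa = 8872 psi
limestone: 2670 kg/m³ × 9.8 m/s² × 1410 m = 3.689×10^7 Pa = 5351 psi
siltstone: 2540 kg/m³ × 9.8 m/s² × 180 m = 4.481×10^6 Pa = 649.9 psi
chalk: 2200 kg/m³ × 9.8 m/s² × 1410 m = 3.040×10^7 Pa = 4409 psi
Total = 8872 + 5351 + 649.9 + 4409 = 19282 psi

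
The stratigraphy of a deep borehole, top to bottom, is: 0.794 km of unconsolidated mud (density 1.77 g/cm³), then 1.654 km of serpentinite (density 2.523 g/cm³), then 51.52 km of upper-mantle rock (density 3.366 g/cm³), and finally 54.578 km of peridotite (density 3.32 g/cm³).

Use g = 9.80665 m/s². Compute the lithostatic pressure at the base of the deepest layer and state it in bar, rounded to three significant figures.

unconsolidated mud: 1770 kg/m³ × 9.80665 m/s² × 794 m = 1.378×10^7 Pa = 137.8 bar
serpentinite: 2523 kg/m³ × 9.80665 m/s² × 1654 m = 4.092×10^7 Pa = 409.2 bar
upper-mantle rock: 3366 kg/m³ × 9.80665 m/s² × 51520 m = 1.701×10^9 Pa = 17006 bar
peridotite: 3320 kg/m³ × 9.80665 m/s² × 54578 m = 1.777×10^9 Pa = 17770 bar
Total = 137.8 + 409.2 + 17006 + 17770 = 35323 bar

35300 bar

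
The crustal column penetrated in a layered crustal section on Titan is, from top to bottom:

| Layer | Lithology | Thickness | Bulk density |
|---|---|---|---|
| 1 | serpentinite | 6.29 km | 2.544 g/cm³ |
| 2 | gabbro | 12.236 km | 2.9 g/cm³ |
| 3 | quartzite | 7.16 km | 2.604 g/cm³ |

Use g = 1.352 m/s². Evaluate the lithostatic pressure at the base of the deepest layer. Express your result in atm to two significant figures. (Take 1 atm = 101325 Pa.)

serpentinite: 2544 kg/m³ × 1.352 m/s² × 6290 m = 2.163×10^7 Pa = 213.5 atm
gabbro: 2900 kg/m³ × 1.352 m/s² × 12236 m = 4.797×10^7 Pa = 473.5 atm
quartzite: 2604 kg/m³ × 1.352 m/s² × 7160 m = 2.521×10^7 Pa = 248.8 atm
Total = 213.5 + 473.5 + 248.8 = 935.77 atm

940 atm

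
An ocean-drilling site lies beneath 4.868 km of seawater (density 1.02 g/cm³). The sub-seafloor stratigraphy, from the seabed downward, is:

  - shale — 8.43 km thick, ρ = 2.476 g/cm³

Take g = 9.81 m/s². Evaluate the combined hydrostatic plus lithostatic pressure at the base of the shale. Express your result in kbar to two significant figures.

2.5 kbar

seawater: 1020 kg/m³ × 9.81 m/s² × 4868 m = 4.871×10^7 Pa = 0.4871 kbar
shale: 2476 kg/m³ × 9.81 m/s² × 8430 m = 2.048×10^8 Pa = 2.048 kbar
Total = 0.4871 + 2.048 = 2.5347 kbar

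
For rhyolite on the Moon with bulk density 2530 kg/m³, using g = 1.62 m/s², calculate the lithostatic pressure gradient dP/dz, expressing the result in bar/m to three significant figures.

0.0410 bar/m

dP/dz = ρg = 2530 kg/m³ × 1.62 m/s² = 4098.6 Pa/m
= 4098.6 Pa/m × (1 bar/m / 1.0000×10^5 Pa/m) = 0.040986 bar/m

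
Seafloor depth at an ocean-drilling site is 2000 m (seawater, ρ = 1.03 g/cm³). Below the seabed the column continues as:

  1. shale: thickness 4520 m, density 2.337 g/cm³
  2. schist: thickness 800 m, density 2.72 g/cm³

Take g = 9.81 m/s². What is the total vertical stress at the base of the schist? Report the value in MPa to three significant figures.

145 MPa

seawater: 1030 kg/m³ × 9.81 m/s² × 2000 m = 2.021×10^7 Pa = 20.21 MPa
shale: 2337 kg/m³ × 9.81 m/s² × 4520 m = 1.036×10^8 Pa = 103.6 MPa
schist: 2720 kg/m³ × 9.81 m/s² × 800 m = 2.135×10^7 Pa = 21.35 MPa
Total = 20.21 + 103.6 + 21.35 = 145.18 MPa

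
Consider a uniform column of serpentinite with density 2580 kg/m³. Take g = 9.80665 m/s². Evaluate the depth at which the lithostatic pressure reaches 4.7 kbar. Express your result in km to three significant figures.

18.6 km

h = P/(ρg) = 4.7 kbar / (2580 kg/m³ × 9.80665 m/s²) = 4.700×10^8 Pa / 25301 Pa/m = 18576 m
= 18.576 km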